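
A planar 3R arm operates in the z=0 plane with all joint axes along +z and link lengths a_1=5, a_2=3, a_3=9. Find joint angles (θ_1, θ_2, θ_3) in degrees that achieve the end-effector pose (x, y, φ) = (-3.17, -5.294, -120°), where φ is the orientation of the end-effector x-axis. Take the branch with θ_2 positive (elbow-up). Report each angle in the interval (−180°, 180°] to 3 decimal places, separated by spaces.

30.003 149.997 60.000

wrist centre = target − a_3·(cos φ, sin φ) = (1.3300, 2.5002)
cos θ_2 = (8.0200−5²−3²)/(2·5·3) = -0.8660; θ_2 = 149.9969° (elbow-up)
β = atan2(2.5002,1.3300) = 61.9892°; ψ = atan2(1.5001,2.4020) = 31.9863°
θ_1 = β − ψ = 30.0029°
θ_3 = φ − θ_1 − θ_2 = 60.0002° (wrapped to (-180°,180°])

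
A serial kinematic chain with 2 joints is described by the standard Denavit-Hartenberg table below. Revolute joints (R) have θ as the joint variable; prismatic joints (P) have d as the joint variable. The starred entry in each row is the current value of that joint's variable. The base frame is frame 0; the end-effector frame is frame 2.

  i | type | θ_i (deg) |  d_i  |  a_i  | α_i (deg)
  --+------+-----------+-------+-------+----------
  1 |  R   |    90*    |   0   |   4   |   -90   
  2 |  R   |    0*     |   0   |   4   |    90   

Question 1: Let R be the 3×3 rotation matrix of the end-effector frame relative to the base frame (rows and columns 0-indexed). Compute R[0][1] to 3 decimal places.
-1.000

End-effector y-axis (col 1 of R) = (-1.0000,0.0000,0.0000)
R[0][1] = -1.0000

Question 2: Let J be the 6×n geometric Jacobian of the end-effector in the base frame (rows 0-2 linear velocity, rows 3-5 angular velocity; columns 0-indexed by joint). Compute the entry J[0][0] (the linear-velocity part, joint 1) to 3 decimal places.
axis z_0 = ẑ; lever o_n−o_0 = (0.0000,8.0000,0.0000)
cross product → J_v[:, 0] = (-8.0000,0.0000,0.0000)
J_ω[:, 0] = z_0
entry J[0][0] = -8.0000

-8.000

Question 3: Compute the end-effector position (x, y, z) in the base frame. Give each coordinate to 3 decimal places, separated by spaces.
after link 1: o_1 = (0.0000, 4.0000, 0.0000)
after link 2: o_2 = (0.0000, 8.0000, 0.0000)

0.000 8.000 0.000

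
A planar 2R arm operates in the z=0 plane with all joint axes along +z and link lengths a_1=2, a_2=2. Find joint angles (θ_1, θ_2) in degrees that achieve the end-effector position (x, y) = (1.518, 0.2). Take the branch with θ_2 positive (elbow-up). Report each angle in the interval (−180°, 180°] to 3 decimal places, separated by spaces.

cos θ_2 = (2.3443−2²−2²)/(2·2·2) = -0.7070; θ_2 = 134.9881° (elbow-up)
β = atan2(0.2000,1.5180) = 7.5056°; ψ = atan2(1.4145,0.5861) = 67.4940°
θ_1 = β − ψ = -59.9884°

-59.988 134.988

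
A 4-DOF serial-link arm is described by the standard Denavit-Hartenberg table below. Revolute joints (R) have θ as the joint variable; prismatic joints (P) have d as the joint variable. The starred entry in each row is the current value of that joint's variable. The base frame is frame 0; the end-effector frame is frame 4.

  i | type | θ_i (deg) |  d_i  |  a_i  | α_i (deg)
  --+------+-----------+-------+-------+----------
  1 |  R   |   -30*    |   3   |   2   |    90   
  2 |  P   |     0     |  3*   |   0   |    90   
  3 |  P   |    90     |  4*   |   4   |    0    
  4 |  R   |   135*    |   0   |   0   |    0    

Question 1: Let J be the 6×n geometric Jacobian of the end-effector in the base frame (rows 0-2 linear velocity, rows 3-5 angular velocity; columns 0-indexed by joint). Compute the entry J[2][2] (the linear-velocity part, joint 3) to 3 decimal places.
prismatic axis z_2 = (-0.0000,-0.0000,-1.0000)
J_v[:, 2] = z_2; J_ω[:, 2] = (0,0,0)
entry J[2][2] = -1.0000

-1.000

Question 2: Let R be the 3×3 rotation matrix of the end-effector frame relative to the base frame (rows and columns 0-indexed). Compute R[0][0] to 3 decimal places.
-0.259

End-effector x-axis (col 0 of R) = (-0.2588,0.9659,-0.0000)
R[0][0] = -0.2588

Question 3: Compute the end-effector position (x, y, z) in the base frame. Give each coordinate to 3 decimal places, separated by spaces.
-1.768 -7.062 -1.000

after link 1: o_1 = (1.7321, -1.0000, 3.0000)
after link 2: o_2 = (0.2321, -3.5981, 3.0000)
after link 3: o_3 = (-1.7679, -7.0622, -1.0000)
after link 4: o_4 = (-1.7679, -7.0622, -1.0000)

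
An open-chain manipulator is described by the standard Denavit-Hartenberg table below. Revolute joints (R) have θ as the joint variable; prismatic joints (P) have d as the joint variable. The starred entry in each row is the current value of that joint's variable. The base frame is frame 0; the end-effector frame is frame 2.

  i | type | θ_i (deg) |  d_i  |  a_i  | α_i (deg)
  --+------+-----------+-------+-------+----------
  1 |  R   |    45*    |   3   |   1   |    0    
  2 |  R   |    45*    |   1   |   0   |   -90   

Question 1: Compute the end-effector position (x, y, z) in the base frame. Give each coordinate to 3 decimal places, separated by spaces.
after link 1: o_1 = (0.7071, 0.7071, 3.0000)
after link 2: o_2 = (0.7071, 0.7071, 4.0000)

0.707 0.707 4.000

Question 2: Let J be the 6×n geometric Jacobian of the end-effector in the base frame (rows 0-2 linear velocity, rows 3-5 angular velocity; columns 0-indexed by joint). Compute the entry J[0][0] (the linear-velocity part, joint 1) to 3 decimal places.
-0.707

axis z_0 = ẑ; lever o_n−o_0 = (0.7071,0.7071,4.0000)
cross product → J_v[:, 0] = (-0.7071,0.7071,0.0000)
J_ω[:, 0] = z_0
entry J[0][0] = -0.7071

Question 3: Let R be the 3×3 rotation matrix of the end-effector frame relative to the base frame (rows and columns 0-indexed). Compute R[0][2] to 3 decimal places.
End-effector z-axis (col 2 of R) = (-1.0000,0.0000,0.0000)
R[0][2] = -1.0000

-1.000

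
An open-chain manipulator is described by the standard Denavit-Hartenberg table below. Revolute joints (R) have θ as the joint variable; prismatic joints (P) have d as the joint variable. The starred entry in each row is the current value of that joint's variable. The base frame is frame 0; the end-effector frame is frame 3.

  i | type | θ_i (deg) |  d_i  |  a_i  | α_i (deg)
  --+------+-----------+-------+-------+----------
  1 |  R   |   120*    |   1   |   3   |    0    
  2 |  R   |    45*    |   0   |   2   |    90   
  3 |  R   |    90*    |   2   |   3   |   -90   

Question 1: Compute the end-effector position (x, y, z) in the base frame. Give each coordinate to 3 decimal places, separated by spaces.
after link 1: o_1 = (-1.5000, 2.5981, 1.0000)
after link 2: o_2 = (-3.4319, 3.1157, 1.0000)
after link 3: o_3 = (-2.9142, 5.0476, 4.0000)

-2.914 5.048 4.000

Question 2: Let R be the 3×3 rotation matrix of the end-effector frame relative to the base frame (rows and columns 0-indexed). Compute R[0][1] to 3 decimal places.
-0.259

End-effector y-axis (col 1 of R) = (-0.2588,-0.9659,-0.0000)
R[0][1] = -0.2588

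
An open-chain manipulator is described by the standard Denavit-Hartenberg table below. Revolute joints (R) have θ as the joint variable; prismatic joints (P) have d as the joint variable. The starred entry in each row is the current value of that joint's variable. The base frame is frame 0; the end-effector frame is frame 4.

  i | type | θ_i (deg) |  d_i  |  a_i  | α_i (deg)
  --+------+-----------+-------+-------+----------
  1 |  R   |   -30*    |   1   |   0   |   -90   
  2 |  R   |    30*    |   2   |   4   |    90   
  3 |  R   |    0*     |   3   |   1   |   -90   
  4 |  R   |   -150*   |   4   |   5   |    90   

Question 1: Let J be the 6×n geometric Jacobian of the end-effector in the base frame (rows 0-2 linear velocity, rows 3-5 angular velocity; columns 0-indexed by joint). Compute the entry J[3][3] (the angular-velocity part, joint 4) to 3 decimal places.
0.500

axis z_3 = (0.5000,0.8660,0.0000); lever o_n−o_3 = (-0.1651,4.7141,4.3301)
cross product → J_v[:, 3] = (3.7500,-2.1651,2.5000)
J_ω[:, 3] = z_3
entry J[3][3] = 0.5000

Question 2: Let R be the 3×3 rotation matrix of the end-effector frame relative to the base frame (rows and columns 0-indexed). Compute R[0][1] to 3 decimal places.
0.500

End-effector y-axis (col 1 of R) = (0.5000,0.8660,0.0000)
R[0][1] = 0.5000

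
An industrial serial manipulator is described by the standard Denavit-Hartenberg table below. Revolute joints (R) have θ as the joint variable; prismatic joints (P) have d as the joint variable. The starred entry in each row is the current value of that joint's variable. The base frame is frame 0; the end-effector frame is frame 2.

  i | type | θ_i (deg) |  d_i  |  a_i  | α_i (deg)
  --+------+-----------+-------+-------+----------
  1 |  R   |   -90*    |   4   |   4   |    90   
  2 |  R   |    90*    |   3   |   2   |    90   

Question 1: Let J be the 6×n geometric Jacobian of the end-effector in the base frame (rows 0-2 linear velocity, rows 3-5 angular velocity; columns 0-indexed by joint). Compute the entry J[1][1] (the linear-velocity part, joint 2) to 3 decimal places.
axis z_1 = (-1.0000,-0.0000,0.0000); lever o_n−o_1 = (-3.0000,0.0000,2.0000)
cross product → J_v[:, 1] = (-0.0000,2.0000,-0.0000)
J_ω[:, 1] = z_1
entry J[1][1] = 2.0000

2.000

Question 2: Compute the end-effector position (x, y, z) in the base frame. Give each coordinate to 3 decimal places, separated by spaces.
-3.000 -4.000 6.000

after link 1: o_1 = (0.0000, -4.0000, 4.0000)
after link 2: o_2 = (-3.0000, -4.0000, 6.0000)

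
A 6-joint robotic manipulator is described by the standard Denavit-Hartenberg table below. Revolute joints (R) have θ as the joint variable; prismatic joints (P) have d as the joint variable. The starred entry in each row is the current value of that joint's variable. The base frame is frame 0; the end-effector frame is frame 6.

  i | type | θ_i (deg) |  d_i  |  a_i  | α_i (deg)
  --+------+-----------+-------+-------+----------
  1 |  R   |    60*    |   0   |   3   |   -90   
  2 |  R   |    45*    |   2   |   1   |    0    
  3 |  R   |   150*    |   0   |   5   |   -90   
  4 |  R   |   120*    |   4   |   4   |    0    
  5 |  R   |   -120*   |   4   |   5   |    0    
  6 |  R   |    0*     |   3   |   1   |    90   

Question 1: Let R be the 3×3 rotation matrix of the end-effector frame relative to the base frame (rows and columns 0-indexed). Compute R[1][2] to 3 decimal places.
0.500

End-effector z-axis (col 2 of R) = (-0.8660,0.5000,0.0000)
R[1][2] = 0.5000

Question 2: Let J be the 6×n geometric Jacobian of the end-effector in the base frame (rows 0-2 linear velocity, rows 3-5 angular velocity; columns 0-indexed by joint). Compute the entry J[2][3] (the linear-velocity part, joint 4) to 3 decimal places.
-0.897

axis z_3 = (0.1294,0.2241,0.9659); lever o_n−o_3 = (2.4917,-2.6125,11.6605)
cross product → J_v[:, 3] = (5.1371,0.8978,-0.8966)
J_ω[:, 3] = z_3
entry J[2][3] = -0.8966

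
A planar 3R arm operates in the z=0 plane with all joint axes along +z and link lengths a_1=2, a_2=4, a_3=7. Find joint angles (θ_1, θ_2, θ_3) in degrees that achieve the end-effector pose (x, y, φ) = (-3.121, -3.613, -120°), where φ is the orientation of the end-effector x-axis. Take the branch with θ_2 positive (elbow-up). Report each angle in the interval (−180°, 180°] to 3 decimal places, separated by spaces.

-45.018 150.011 135.008

wrist centre = target − a_3·(cos φ, sin φ) = (0.3790, 2.4492)
cos θ_2 = (6.1421−2²−4²)/(2·2·4) = -0.8661; θ_2 = 150.0106° (elbow-up)
β = atan2(2.4492,0.3790) = 81.2035°; ψ = atan2(1.9994,-1.4645) = 126.2217°
θ_1 = β − ψ = -45.0182°
θ_3 = φ − θ_1 − θ_2 = 135.0076° (wrapped to (-180°,180°])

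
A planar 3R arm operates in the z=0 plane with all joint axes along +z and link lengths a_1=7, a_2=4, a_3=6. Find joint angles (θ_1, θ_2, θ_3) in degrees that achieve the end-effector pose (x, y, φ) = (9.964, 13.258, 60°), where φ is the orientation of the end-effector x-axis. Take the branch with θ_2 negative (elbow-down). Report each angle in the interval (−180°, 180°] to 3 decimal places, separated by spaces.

wrist centre = target − a_3·(cos φ, sin φ) = (6.9640, 8.0618)
cos θ_2 = (113.4907−7²−4²)/(2·7·4) = 0.8659; θ_2 = -30.0138° (elbow-down)
β = atan2(8.0618,6.9640) = 49.1788°; ψ = atan2(-2.0008,10.4636) = -10.8253°
θ_1 = β − ψ = 60.0041°
θ_3 = φ − θ_1 − θ_2 = 30.0096° (wrapped to (-180°,180°])

60.004 -30.014 30.010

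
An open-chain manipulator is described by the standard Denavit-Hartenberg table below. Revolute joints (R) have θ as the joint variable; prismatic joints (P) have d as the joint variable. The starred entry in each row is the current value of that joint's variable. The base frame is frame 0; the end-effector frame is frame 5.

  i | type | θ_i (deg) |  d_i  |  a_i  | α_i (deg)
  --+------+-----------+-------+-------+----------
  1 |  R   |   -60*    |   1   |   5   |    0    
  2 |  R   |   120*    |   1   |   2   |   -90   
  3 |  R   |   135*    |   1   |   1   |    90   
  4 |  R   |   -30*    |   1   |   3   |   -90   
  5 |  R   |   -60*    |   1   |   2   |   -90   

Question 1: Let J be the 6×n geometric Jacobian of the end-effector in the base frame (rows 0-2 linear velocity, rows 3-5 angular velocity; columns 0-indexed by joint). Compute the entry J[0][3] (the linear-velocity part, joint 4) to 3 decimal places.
-3.834

axis z_3 = (0.3536,0.6124,-0.7071); lever o_n−o_3 = (0.5465,-1.3215,-4.7349)
cross product → J_v[:, 3] = (-3.8339,1.2876,-0.8018)
J_ω[:, 3] = z_3
entry J[0][3] = -3.8339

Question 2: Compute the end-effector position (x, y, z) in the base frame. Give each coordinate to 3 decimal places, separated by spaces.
2.827 -4.032 -3.442

after link 1: o_1 = (2.5000, -4.3301, 1.0000)
after link 2: o_2 = (3.5000, -2.5981, 2.0000)
after link 3: o_3 = (2.2804, -2.7104, 1.2929)
after link 4: o_4 = (3.0145, -4.4391, -1.2513)
after link 5: o_5 = (2.8269, -4.0319, -3.4420)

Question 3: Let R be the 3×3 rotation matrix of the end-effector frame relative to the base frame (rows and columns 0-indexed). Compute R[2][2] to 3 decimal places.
End-effector z-axis (col 2 of R) = (-0.0669,-0.9820,-0.1768)
R[2][2] = -0.1768

-0.177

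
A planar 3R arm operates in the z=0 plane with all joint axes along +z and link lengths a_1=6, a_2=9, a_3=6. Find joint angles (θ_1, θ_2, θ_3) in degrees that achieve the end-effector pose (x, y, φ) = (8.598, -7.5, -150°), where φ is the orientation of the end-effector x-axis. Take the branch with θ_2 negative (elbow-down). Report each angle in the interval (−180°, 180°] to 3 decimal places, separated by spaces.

wrist centre = target − a_3·(cos φ, sin φ) = (13.7942, -4.5000)
cos θ_2 = (210.5286−6²−9²)/(2·6·9) = 0.8660; θ_2 = -30.0022° (elbow-down)
β = atan2(-4.5000,13.7942) = -18.0676°; ψ = atan2(-4.5003,13.7941) = -18.0689°
θ_1 = β − ψ = 0.0013°
θ_3 = φ − θ_1 − θ_2 = -119.9990° (wrapped to (-180°,180°])

0.001 -30.002 -119.999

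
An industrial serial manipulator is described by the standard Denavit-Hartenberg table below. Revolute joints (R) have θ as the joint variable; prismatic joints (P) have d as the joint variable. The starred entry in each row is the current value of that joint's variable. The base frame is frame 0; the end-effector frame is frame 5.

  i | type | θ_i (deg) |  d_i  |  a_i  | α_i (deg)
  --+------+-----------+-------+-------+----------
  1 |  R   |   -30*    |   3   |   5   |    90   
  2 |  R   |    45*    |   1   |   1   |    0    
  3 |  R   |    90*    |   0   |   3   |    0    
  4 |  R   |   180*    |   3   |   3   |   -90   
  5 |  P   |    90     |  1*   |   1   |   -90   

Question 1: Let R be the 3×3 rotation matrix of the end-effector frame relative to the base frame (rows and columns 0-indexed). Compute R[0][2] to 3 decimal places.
End-effector z-axis (col 2 of R) = (-0.6124,0.3536,0.7071)
R[0][2] = -0.6124

-0.612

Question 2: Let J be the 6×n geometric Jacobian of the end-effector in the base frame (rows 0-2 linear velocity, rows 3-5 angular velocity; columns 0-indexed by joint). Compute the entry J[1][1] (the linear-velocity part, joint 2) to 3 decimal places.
axis z_1 = (-0.5000,-0.8660,0.0000); lever o_n−o_1 = (-0.2753,-3.3052,1.4142)
cross product → J_v[:, 1] = (-1.2247,0.7071,1.4142)
J_ω[:, 1] = z_1
entry J[1][1] = 0.7071

0.707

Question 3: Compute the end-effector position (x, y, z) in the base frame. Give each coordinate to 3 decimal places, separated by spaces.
4.055 -5.805 4.414

after link 1: o_1 = (4.3301, -2.5000, 3.0000)
after link 2: o_2 = (4.4425, -3.7196, 3.7071)
after link 3: o_3 = (2.6054, -2.6589, 5.8284)
after link 4: o_4 = (2.9425, -6.3177, 3.7071)
after link 5: o_5 = (4.0549, -5.8052, 4.4142)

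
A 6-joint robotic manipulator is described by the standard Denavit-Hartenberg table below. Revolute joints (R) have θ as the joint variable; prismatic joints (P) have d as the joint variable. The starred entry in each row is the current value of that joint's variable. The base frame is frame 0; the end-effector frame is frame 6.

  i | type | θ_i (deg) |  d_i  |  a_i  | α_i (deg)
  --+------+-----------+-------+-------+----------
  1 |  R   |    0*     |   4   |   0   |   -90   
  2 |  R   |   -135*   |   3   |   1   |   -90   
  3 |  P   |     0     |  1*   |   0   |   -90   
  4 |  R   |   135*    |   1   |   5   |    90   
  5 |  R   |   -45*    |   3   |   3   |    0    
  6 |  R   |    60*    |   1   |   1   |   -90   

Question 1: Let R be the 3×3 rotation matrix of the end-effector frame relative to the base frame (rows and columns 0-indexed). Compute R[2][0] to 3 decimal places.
-0.966

End-effector x-axis (col 0 of R) = (-0.0000,-0.2588,-0.9659)
R[2][0] = -0.9659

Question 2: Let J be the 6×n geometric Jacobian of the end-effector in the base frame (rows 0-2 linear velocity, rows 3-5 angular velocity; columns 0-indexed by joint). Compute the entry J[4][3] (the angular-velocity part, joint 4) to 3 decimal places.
-1.000

axis z_3 = (0.0000,-1.0000,0.0000); lever o_n−o_3 = (-4.0000,0.8625,-8.0872)
cross product → J_v[:, 3] = (8.0872,0.0000,-4.0000)
J_ω[:, 3] = z_3
entry J[4][3] = -1.0000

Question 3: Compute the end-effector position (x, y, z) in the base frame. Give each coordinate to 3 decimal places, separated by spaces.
after link 1: o_1 = (0.0000, 0.0000, 4.0000)
after link 2: o_2 = (-0.7071, 3.0000, 4.7071)
after link 3: o_3 = (0.0000, 3.0000, 5.4142)
after link 4: o_4 = (-0.0000, 2.0000, 0.4142)
after link 5: o_5 = (-3.0000, 4.1213, -1.7071)
after link 6: o_6 = (-4.0000, 3.8625, -2.6730)

-4.000 3.863 -2.673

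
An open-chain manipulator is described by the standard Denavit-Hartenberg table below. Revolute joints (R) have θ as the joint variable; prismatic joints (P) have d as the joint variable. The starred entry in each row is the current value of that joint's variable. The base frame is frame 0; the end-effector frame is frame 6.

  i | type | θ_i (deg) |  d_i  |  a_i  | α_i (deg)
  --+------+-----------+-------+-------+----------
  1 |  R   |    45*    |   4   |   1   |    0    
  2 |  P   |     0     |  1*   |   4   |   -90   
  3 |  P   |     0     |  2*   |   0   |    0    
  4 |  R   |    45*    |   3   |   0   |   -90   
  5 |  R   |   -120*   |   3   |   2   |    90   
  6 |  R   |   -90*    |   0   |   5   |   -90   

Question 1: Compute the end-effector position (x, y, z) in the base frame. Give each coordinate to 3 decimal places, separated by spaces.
-0.725 8.796 7.121

after link 1: o_1 = (0.7071, 0.7071, 4.0000)
after link 2: o_2 = (3.5355, 3.5355, 5.0000)
after link 3: o_3 = (2.1213, 4.9497, 5.0000)
after link 4: o_4 = (0.0000, 7.0711, 5.0000)
after link 5: o_5 = (-3.2247, 6.2958, 3.5858)
after link 6: o_6 = (-0.7247, 8.7958, 7.1213)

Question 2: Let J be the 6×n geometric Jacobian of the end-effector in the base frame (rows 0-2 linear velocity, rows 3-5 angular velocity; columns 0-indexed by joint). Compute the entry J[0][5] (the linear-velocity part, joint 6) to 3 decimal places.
axis z_5 = (-0.0795,-0.7866,0.6124); lever o_n−o_5 = (2.5000,2.5000,3.5355)
cross product → J_v[:, 5] = (-4.3119,1.8119,1.7678)
J_ω[:, 5] = z_5
entry J[0][5] = -4.3119

-4.312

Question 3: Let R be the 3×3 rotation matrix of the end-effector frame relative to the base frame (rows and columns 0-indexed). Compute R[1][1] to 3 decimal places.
0.787

End-effector y-axis (col 1 of R) = (0.0795,0.7866,-0.6124)
R[1][1] = 0.7866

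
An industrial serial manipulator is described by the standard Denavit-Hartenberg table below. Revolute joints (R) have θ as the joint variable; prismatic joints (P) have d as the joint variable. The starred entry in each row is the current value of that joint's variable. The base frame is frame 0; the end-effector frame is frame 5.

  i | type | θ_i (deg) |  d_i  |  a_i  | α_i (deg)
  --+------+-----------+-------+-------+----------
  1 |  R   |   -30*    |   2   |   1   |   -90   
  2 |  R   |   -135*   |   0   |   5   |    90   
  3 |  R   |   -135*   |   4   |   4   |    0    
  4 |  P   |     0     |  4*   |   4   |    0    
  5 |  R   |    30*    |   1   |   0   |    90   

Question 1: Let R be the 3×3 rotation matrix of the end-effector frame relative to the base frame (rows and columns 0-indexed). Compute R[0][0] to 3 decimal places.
End-effector x-axis (col 0 of R) = (-0.3245,-0.9280,-0.1830)
R[0][0] = -0.3245

-0.324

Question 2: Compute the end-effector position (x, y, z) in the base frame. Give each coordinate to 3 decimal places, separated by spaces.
after link 1: o_1 = (0.8660, -0.5000, 2.0000)
after link 2: o_2 = (-2.1958, 1.2678, 5.5355)
after link 3: o_3 = (-4.3275, -0.7675, 0.7071)
after link 4: o_4 = (-6.4591, -2.8028, -4.1213)
after link 5: o_5 = (-7.0715, -2.4492, -4.8284)

-7.072 -2.449 -4.828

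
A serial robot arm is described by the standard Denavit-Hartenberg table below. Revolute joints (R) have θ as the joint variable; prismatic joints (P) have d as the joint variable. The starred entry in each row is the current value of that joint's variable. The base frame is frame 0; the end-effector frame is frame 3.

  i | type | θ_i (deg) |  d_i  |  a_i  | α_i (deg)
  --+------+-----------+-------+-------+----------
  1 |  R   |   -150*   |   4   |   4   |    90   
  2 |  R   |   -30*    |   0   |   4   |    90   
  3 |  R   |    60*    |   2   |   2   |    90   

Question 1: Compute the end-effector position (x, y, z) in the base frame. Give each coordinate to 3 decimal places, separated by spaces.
-7.214 -2.165 -0.232

after link 1: o_1 = (-3.4641, -2.0000, 4.0000)
after link 2: o_2 = (-6.4641, -3.7321, 2.0000)
after link 3: o_3 = (-7.2141, -2.1651, -0.2321)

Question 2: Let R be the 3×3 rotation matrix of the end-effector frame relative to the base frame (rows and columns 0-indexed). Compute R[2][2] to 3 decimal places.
End-effector z-axis (col 2 of R) = (-0.3995,-0.8080,-0.4330)
R[2][2] = -0.4330

-0.433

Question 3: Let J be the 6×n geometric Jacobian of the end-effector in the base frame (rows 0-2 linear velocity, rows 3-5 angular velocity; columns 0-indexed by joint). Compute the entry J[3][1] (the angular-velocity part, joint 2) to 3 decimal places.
-0.500

axis z_1 = (-0.5000,0.8660,0.0000); lever o_n−o_1 = (-3.7500,-0.1651,-4.2321)
cross product → J_v[:, 1] = (-3.6651,-2.1160,3.3301)
J_ω[:, 1] = z_1
entry J[3][1] = -0.5000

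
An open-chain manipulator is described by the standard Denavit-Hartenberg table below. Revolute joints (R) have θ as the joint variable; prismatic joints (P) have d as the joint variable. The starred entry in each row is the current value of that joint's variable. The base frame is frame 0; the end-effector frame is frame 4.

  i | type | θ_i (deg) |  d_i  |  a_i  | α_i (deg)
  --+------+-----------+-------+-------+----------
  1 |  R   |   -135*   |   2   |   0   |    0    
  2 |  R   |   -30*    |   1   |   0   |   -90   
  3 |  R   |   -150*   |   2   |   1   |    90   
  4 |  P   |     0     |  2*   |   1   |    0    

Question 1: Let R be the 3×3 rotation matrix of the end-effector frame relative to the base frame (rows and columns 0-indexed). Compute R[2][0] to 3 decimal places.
End-effector x-axis (col 0 of R) = (0.8365,0.2241,0.5000)
R[2][0] = 0.5000

0.500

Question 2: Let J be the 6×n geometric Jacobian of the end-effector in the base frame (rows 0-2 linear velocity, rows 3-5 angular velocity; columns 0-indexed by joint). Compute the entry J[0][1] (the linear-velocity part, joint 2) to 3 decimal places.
1.225

axis z_1 = (0.0000,0.0000,1.0000); lever o_n−o_1 = (3.1566,-1.2247,0.2679)
cross product → J_v[:, 1] = (1.2247,3.1566,-0.0000)
J_ω[:, 1] = z_1
entry J[0][1] = 1.2247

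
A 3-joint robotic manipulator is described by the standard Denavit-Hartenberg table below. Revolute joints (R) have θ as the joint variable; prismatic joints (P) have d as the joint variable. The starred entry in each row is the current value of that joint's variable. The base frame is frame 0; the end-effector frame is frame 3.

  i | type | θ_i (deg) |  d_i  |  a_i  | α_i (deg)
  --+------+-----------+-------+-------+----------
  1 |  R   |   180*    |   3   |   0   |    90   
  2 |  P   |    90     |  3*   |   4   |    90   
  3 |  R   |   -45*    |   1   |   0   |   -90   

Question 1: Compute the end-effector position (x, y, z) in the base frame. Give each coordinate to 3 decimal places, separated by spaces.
after link 1: o_1 = (0.0000, 0.0000, 3.0000)
after link 2: o_2 = (0.0000, 3.0000, 7.0000)
after link 3: o_3 = (-1.0000, 3.0000, 7.0000)

-1.000 3.000 7.000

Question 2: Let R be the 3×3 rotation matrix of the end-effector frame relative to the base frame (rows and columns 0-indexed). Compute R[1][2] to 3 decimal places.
End-effector z-axis (col 2 of R) = (0.0000,0.7071,0.7071)
R[1][2] = 0.7071

0.707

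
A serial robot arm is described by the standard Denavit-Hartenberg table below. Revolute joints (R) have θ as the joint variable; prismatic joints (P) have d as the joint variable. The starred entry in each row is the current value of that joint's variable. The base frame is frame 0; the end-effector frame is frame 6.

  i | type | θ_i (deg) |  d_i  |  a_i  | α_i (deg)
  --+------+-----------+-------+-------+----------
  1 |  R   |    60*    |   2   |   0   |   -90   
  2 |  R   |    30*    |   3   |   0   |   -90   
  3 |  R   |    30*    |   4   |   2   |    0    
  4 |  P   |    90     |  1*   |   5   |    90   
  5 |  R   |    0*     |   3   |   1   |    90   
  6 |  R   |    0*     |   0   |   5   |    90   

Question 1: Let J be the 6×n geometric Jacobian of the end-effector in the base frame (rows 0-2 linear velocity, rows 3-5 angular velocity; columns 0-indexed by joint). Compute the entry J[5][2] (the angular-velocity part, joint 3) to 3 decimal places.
-0.866

axis z_2 = (-0.2500,-0.4330,-0.8660); lever o_n−o_2 = (8.6585,-9.0556,-3.7452)
cross product → J_v[:, 2] = (-6.2207,-8.4348,6.0131)
J_ω[:, 2] = z_2
entry J[5][2] = -0.8660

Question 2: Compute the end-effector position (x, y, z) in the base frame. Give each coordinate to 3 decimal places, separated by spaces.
6.060 -7.556 -1.745

after link 1: o_1 = (0.0000, 0.0000, 2.0000)
after link 2: o_2 = (-2.5981, 1.5000, 2.0000)
after link 3: o_3 = (-1.9821, 0.5670, -2.3301)
after link 4: o_4 = (0.4354, -3.9061, -1.9462)
after link 5: o_5 = (3.3929, -3.5155, -2.9952)
after link 6: o_6 = (6.0604, -7.5556, -1.7452)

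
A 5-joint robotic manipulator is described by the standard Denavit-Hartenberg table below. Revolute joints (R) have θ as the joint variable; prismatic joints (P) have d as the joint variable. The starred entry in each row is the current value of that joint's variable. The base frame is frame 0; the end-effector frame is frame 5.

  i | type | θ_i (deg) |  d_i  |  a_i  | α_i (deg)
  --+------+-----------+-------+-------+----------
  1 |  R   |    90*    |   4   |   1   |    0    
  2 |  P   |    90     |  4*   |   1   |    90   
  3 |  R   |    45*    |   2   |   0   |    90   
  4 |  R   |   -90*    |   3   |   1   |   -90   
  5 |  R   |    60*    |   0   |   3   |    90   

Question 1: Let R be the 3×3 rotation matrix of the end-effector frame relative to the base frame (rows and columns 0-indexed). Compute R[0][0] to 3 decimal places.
End-effector x-axis (col 0 of R) = (0.6124,-0.5000,0.6124)
R[0][0] = 0.6124

0.612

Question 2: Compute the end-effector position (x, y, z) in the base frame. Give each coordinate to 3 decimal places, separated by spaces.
-1.284 0.500 7.716

after link 1: o_1 = (0.0000, 1.0000, 4.0000)
after link 2: o_2 = (-1.0000, 1.0000, 8.0000)
after link 3: o_3 = (-1.0000, 3.0000, 8.0000)
after link 4: o_4 = (-3.1213, 2.0000, 5.8787)
after link 5: o_5 = (-1.2842, 0.5000, 7.7158)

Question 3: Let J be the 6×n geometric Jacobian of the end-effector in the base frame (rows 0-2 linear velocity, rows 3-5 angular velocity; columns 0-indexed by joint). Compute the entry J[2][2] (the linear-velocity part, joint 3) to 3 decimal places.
0.284

axis z_2 = (0.0000,1.0000,0.0000); lever o_n−o_2 = (-0.2842,-0.5000,-0.2842)
cross product → J_v[:, 2] = (-0.2842,0.0000,0.2842)
J_ω[:, 2] = z_2
entry J[2][2] = 0.2842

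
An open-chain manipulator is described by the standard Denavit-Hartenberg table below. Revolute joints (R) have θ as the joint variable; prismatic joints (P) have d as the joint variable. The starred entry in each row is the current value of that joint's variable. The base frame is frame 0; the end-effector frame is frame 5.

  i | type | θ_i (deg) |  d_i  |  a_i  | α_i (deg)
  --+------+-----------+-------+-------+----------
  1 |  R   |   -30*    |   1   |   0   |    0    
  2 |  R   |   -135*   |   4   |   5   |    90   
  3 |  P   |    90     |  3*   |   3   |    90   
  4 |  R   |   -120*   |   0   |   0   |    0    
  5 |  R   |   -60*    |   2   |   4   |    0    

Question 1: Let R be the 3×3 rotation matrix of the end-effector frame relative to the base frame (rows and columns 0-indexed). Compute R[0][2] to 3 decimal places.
-0.966

End-effector z-axis (col 2 of R) = (-0.9659,-0.2588,-0.0000)
R[0][2] = -0.9659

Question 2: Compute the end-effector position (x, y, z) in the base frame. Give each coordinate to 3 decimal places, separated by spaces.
after link 1: o_1 = (0.0000, 0.0000, 1.0000)
after link 2: o_2 = (-4.8296, -1.2941, 5.0000)
after link 3: o_3 = (-5.6061, 1.6037, 8.0000)
after link 4: o_4 = (-5.6061, 1.6037, 8.0000)
after link 5: o_5 = (-7.5379, 1.0860, 4.0000)

-7.538 1.086 4.000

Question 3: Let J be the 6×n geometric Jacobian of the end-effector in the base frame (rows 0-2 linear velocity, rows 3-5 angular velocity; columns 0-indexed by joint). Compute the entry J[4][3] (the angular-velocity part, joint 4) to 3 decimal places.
axis z_3 = (-0.9659,-0.2588,-0.0000); lever o_n−o_3 = (-1.9319,-0.5176,-4.0000)
cross product → J_v[:, 3] = (1.0353,-3.8637,0.0000)
J_ω[:, 3] = z_3
entry J[4][3] = -0.2588

-0.259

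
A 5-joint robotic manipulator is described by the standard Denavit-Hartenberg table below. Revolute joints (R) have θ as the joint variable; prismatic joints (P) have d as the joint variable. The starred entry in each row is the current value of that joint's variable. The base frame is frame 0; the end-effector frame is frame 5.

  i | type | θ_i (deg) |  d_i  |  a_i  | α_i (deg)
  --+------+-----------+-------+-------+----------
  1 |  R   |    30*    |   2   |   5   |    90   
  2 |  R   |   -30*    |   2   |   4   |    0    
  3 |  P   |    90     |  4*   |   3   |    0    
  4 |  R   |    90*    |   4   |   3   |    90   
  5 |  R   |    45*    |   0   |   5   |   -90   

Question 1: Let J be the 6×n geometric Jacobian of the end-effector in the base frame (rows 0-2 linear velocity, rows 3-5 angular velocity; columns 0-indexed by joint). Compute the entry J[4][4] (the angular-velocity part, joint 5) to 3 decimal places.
axis z_4 = (0.4330,0.2500,0.8660); lever o_n−o_4 = (-0.8839,-4.5928,1.7678)
cross product → J_v[:, 4] = (4.4194,-1.5309,-1.7678)
J_ω[:, 4] = z_4
entry J[4][4] = 0.2500

0.250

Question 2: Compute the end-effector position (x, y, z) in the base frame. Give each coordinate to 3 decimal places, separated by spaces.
after link 1: o_1 = (4.3301, 2.5000, 2.0000)
after link 2: o_2 = (8.3301, 2.5000, 0.0000)
after link 3: o_3 = (11.6292, -0.2141, 2.5981)
after link 4: o_4 = (11.3792, -4.9772, 4.0981)
after link 5: o_5 = (10.4953, -9.5700, 5.8658)

10.495 -9.570 5.866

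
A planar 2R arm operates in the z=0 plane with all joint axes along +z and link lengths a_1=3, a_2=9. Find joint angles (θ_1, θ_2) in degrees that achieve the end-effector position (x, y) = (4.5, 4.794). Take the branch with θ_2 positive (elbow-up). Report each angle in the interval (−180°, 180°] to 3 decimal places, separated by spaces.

cos θ_2 = (43.2324−3²−9²)/(2·3·9) = -0.8661; θ_2 = 150.0047° (elbow-up)
β = atan2(4.7940,4.5000) = 46.8119°; ψ = atan2(4.4994,-4.7946) = 136.8194°
θ_1 = β − ψ = -90.0076°

-90.008 150.005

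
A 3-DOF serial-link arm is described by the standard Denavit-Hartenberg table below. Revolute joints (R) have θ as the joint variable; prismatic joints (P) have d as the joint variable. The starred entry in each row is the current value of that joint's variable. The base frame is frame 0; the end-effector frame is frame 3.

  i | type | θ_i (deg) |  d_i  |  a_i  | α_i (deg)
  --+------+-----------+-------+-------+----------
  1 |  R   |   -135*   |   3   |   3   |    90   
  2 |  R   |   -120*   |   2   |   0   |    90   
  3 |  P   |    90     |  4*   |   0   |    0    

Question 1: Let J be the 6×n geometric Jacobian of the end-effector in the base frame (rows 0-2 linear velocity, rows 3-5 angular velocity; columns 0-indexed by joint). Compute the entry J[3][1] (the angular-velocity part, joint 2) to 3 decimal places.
-0.707

axis z_1 = (-0.7071,0.7071,0.0000); lever o_n−o_1 = (1.0353,3.8637,2.0000)
cross product → J_v[:, 1] = (1.4142,1.4142,-3.4641)
J_ω[:, 1] = z_1
entry J[3][1] = -0.7071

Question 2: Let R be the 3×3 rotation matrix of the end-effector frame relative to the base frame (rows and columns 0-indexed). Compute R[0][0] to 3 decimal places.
End-effector x-axis (col 0 of R) = (-0.7071,0.7071,-0.0000)
R[0][0] = -0.7071

-0.707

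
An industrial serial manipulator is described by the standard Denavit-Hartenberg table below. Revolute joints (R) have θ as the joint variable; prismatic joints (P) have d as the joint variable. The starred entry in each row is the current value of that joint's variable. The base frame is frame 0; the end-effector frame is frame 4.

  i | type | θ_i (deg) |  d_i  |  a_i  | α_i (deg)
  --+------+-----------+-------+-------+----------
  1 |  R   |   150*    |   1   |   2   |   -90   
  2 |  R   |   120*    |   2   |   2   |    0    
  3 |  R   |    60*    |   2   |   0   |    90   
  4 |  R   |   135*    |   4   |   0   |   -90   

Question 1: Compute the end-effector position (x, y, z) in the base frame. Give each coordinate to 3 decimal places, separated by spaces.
-2.866 -2.964 -4.732

after link 1: o_1 = (-1.7321, 1.0000, 1.0000)
after link 2: o_2 = (-1.8660, -1.2321, -0.7321)
after link 3: o_3 = (-2.8660, -2.9641, -0.7321)
after link 4: o_4 = (-2.8660, -2.9641, -4.7321)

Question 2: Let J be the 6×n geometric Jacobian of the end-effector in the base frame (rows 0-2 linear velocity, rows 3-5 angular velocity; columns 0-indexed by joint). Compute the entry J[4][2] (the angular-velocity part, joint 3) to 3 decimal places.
-0.866

axis z_2 = (-0.5000,-0.8660,0.0000); lever o_n−o_2 = (-1.0000,-1.7321,-4.0000)
cross product → J_v[:, 2] = (3.4641,-2.0000,-0.0000)
J_ω[:, 2] = z_2
entry J[4][2] = -0.8660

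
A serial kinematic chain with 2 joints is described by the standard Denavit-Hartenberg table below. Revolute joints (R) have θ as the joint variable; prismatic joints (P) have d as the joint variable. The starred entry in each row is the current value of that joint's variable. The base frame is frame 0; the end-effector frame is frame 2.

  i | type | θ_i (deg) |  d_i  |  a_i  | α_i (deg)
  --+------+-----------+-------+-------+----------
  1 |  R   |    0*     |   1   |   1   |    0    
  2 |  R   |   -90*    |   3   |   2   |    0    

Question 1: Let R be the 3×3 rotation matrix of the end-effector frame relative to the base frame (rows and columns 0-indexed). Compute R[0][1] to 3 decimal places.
End-effector y-axis (col 1 of R) = (1.0000,0.0000,0.0000)
R[0][1] = 1.0000

1.000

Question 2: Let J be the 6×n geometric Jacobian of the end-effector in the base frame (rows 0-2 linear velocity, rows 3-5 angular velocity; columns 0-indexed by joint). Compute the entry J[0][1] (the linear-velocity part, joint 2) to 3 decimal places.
2.000

axis z_1 = (0.0000,0.0000,1.0000); lever o_n−o_1 = (0.0000,-2.0000,3.0000)
cross product → J_v[:, 1] = (2.0000,0.0000,-0.0000)
J_ω[:, 1] = z_1
entry J[0][1] = 2.0000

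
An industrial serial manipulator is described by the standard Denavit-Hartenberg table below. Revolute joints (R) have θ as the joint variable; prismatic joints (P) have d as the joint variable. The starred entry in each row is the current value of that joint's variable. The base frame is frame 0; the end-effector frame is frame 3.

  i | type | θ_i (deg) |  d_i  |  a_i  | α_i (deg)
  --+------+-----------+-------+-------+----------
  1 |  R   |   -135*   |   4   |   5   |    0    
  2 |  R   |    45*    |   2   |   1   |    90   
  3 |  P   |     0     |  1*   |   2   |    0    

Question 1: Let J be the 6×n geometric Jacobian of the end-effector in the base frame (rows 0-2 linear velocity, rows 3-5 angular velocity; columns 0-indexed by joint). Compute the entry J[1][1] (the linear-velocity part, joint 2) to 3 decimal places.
axis z_1 = (0.0000,0.0000,1.0000); lever o_n−o_1 = (-1.0000,-3.0000,2.0000)
cross product → J_v[:, 1] = (3.0000,-1.0000,0.0000)
J_ω[:, 1] = z_1
entry J[1][1] = -1.0000

-1.000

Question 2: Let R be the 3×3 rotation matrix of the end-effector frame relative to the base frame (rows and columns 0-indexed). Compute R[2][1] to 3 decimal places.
End-effector y-axis (col 1 of R) = (0.0000,0.0000,1.0000)
R[2][1] = 1.0000

1.000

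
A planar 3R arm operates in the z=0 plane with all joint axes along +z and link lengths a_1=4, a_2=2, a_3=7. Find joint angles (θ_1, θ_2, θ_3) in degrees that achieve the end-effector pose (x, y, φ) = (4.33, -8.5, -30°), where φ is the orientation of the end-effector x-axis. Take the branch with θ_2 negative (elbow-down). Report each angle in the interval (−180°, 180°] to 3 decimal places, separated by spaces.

wrist centre = target − a_3·(cos φ, sin φ) = (-1.7322, -5.0000)
cos θ_2 = (28.0004−4²−2²)/(2·4·2) = 0.5000; θ_2 = -59.9982° (elbow-down)
β = atan2(-5.0000,-1.7322) = -109.1079°; ψ = atan2(-1.7320,5.0001) = -19.1061°
θ_1 = β − ψ = -90.0018°
θ_3 = φ − θ_1 − θ_2 = 120.0000° (wrapped to (-180°,180°])

-90.002 -59.998 120.000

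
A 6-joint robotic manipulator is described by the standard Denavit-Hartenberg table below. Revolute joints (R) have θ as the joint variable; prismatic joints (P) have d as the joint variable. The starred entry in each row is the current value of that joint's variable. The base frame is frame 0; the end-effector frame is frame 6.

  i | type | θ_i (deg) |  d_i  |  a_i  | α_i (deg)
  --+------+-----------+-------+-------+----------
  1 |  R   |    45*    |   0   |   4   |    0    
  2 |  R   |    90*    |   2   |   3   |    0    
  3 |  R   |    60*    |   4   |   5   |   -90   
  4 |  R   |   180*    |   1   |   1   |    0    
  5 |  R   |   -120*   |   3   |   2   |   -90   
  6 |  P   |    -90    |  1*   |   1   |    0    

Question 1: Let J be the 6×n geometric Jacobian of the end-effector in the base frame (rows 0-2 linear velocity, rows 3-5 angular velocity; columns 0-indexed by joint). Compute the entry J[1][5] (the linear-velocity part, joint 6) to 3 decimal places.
prismatic axis z_5 = (0.8365,0.2241,-0.5000)
J_v[:, 5] = z_5; J_ω[:, 5] = (0,0,0)
entry J[1][5] = 0.2241

0.224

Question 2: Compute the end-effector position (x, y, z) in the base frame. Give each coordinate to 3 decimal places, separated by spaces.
-1.992 -0.950 3.768

after link 1: o_1 = (2.8284, 2.8284, 0.0000)
after link 2: o_2 = (0.7071, 4.9497, 2.0000)
after link 3: o_3 = (-4.1225, 3.6557, 6.0000)
after link 4: o_4 = (-2.8978, 2.9485, 6.0000)
after link 5: o_5 = (-3.0872, -0.2081, 4.2679)
after link 6: o_6 = (-1.9919, -0.9498, 3.7679)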